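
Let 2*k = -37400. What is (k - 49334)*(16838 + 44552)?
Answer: -4176607260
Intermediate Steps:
k = -18700 (k = (½)*(-37400) = -18700)
(k - 49334)*(16838 + 44552) = (-18700 - 49334)*(16838 + 44552) = -68034*61390 = -4176607260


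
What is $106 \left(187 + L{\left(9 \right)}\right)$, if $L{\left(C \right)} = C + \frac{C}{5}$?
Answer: $\frac{104834}{5} \approx 20967.0$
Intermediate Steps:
$L{\left(C \right)} = \frac{6 C}{5}$ ($L{\left(C \right)} = C + C \frac{1}{5} = C + \frac{C}{5} = \frac{6 C}{5}$)
$106 \left(187 + L{\left(9 \right)}\right) = 106 \left(187 + \frac{6}{5} \cdot 9\right) = 106 \left(187 + \frac{54}{5}\right) = 106 \cdot \frac{989}{5} = \frac{104834}{5}$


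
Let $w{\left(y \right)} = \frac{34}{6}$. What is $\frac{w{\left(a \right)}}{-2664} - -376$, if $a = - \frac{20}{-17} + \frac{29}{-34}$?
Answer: $\frac{3004975}{7992} \approx 376.0$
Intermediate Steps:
$a = \frac{11}{34}$ ($a = \left(-20\right) \left(- \frac{1}{17}\right) + 29 \left(- \frac{1}{34}\right) = \frac{20}{17} - \frac{29}{34} = \frac{11}{34} \approx 0.32353$)
$w{\left(y \right)} = \frac{17}{3}$ ($w{\left(y \right)} = 34 \cdot \frac{1}{6} = \frac{17}{3}$)
$\frac{w{\left(a \right)}}{-2664} - -376 = \frac{17}{3 \left(-2664\right)} - -376 = \frac{17}{3} \left(- \frac{1}{2664}\right) + 376 = - \frac{17}{7992} + 376 = \frac{3004975}{7992}$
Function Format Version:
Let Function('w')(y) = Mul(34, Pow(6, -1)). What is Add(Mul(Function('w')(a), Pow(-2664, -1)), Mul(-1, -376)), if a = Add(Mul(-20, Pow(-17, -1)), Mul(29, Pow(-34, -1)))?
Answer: Rational(3004975, 7992) ≈ 376.00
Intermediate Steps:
a = Rational(11, 34) (a = Add(Mul(-20, Rational(-1, 17)), Mul(29, Rational(-1, 34))) = Add(Rational(20, 17), Rational(-29, 34)) = Rational(11, 34) ≈ 0.32353)
Function('w')(y) = Rational(17, 3) (Function('w')(y) = Mul(34, Rational(1, 6)) = Rational(17, 3))
Add(Mul(Function('w')(a), Pow(-2664, -1)), Mul(-1, -376)) = Add(Mul(Rational(17, 3), Pow(-2664, -1)), Mul(-1, -376)) = Add(Mul(Rational(17, 3), Rational(-1, 2664)), 376) = Add(Rational(-17, 7992), 376) = Rational(3004975, 7992)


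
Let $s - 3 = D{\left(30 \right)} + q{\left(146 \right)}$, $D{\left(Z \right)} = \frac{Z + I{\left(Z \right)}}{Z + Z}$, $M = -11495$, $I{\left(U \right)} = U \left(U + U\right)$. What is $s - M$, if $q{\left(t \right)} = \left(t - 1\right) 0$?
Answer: $\frac{23057}{2} \approx 11529.0$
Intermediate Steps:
$I{\left(U \right)} = 2 U^{2}$ ($I{\left(U \right)} = U 2 U = 2 U^{2}$)
$q{\left(t \right)} = 0$ ($q{\left(t \right)} = \left(-1 + t\right) 0 = 0$)
$D{\left(Z \right)} = \frac{Z + 2 Z^{2}}{2 Z}$ ($D{\left(Z \right)} = \frac{Z + 2 Z^{2}}{Z + Z} = \frac{Z + 2 Z^{2}}{2 Z}$)
$s = \frac{67}{2}$ ($s = 3 + \left(\left(\frac{1}{2} + 30\right) + 0\right) = 3 + \left(\frac{61}{2} + 0\right) = 3 + \frac{61}{2} = \frac{67}{2} \approx 33.5$)
$s - M = \frac{67}{2} - -11495 = \frac{67}{2} + 11495 = \frac{23057}{2}$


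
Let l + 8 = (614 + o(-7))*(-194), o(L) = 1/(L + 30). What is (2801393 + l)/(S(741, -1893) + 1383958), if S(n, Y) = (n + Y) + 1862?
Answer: 61691993/31847364 ≈ 1.9371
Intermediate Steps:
S(n, Y) = 1862 + Y + n (S(n, Y) = (Y + n) + 1862 = 1862 + Y + n)
o(L) = 1/(30 + L)
l = -2740046/23 (l = -8 + (614 + 1/(30 - 7))*(-194) = -8 + (614 + 1/23)*(-194) = -8 + (14123/23)*(-194) = -8 - 2739862/23 = -2740046/23 ≈ -1.1913e+5)
(2801393 + l)/(S(741, -1893) + 1383958) = (2801393 - 2740046/23)/((1862 - 1893 + 741) + 1383958) = 61691993/(23*(710 + 1383958)) = (61691993/23)/1384668 = (61691993/23)*(1/1384668) = 61691993/31847364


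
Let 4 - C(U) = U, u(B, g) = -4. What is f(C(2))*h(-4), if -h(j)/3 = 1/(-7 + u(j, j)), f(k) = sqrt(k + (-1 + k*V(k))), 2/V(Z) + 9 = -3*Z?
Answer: sqrt(165)/55 ≈ 0.23355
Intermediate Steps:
C(U) = 4 - U
V(Z) = 2/(-9 - 3*Z)
f(k) = sqrt(-1 + k - 2*k/(9 + 3*k)) (f(k) = sqrt(k + (-1 + k*(-2/(9 + 3*k)))) = sqrt(k + (-1 - 2*k/(9 + 3*k))) = sqrt(-1 + k - 2*k/(9 + 3*k)))
h(j) = 3/11 (h(j) = -3/(-7 - 4) = -3/(-11) = -3*(-1/11) = 3/11)
f(C(2))*h(-4) = (sqrt(3)*sqrt((-9 + 3*(4 - 1*2)**2 + 4*(4 - 1*2))/(3 + (4 - 1*2)))/3)*(3/11) = (sqrt(3)*sqrt((-9 + 3*(4 - 2)**2 + 4*(4 - 2))/(3 + (4 - 2)))/3)*(3/11) = (sqrt(3)*sqrt((-9 + 3*2**2 + 4*2)/(3 + 2))/3)*(3/11) = (sqrt(3)*sqrt((-9 + 3*4 + 8)/5)/3)*(3/11) = (sqrt(3)*sqrt((-9 + 12 + 8)/5)/3)*(3/11) = (sqrt(3)*sqrt((1/5)*11)/3)*(3/11) = (sqrt(3)*sqrt(11/5)/3)*(3/11) = (sqrt(3)*(sqrt(55)/5)/3)*(3/11) = (sqrt(165)/15)*(3/11) = sqrt(165)/55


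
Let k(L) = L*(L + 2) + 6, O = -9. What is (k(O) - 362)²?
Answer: 85849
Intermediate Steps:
k(L) = 6 + L*(2 + L) (k(L) = L*(2 + L) + 6 = 6 + L*(2 + L))
(k(O) - 362)² = ((6 + (-9)² + 2*(-9)) - 362)² = ((6 + 81 - 18) - 362)² = (69 - 362)² = (-293)² = 85849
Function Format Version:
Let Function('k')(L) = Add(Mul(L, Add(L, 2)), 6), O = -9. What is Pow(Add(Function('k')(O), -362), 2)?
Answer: 85849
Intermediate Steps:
Function('k')(L) = Add(6, Mul(L, Add(2, L))) (Function('k')(L) = Add(Mul(L, Add(2, L)), 6) = Add(6, Mul(L, Add(2, L))))
Pow(Add(Function('k')(O), -362), 2) = Pow(Add(Add(6, Pow(-9, 2), Mul(2, -9)), -362), 2) = Pow(Add(Add(6, 81, -18), -362), 2) = Pow(Add(69, -362), 2) = Pow(-293, 2) = 85849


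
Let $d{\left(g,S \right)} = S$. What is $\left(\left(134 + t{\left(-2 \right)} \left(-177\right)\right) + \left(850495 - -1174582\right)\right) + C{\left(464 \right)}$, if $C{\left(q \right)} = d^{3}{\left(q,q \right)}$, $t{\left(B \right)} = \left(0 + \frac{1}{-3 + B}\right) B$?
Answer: $\frac{509612421}{5} \approx 1.0192 \cdot 10^{8}$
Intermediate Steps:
$t{\left(B \right)} = \frac{B}{-3 + B}$
$C{\left(q \right)} = q^{3}$
$\left(\left(134 + t{\left(-2 \right)} \left(-177\right)\right) + \left(850495 - -1174582\right)\right) + C{\left(464 \right)} = \left(\left(134 + - \frac{2}{-3 - 2} \left(-177\right)\right) + \left(850495 - -1174582\right)\right) + 464^{3} = \left(\left(134 + - \frac{2}{-5} \left(-177\right)\right) + \left(850495 + 1174582\right)\right) + 99897344 = \left(\left(134 + \left(-2\right) \left(- \frac{1}{5}\right) \left(-177\right)\right) + 2025077\right) + 99897344 = \left(\left(134 + \frac{2}{5} \left(-177\right)\right) + 2025077\right) + 99897344 = \left(\left(134 - \frac{354}{5}\right) + 2025077\right) + 99897344 = \left(\frac{316}{5} + 2025077\right) + 99897344 = \frac{10125701}{5} + 99897344 = \frac{509612421}{5}$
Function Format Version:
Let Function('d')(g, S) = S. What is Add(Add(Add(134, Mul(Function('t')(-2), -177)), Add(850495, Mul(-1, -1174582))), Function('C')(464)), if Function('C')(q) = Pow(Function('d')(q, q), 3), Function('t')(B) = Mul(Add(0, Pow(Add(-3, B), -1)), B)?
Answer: Rational(509612421, 5) ≈ 1.0192e+8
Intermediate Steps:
Function('t')(B) = Mul(B, Pow(Add(-3, B), -1)) (Function('t')(B) = Mul(Pow(Add(-3, B), -1), B) = Mul(B, Pow(Add(-3, B), -1)))
Function('C')(q) = Pow(q, 3)
Add(Add(Add(134, Mul(Function('t')(-2), -177)), Add(850495, Mul(-1, -1174582))), Function('C')(464)) = Add(Add(Add(134, Mul(Mul(-2, Pow(Add(-3, -2), -1)), -177)), Add(850495, Mul(-1, -1174582))), Pow(464, 3)) = Add(Add(Add(134, Mul(Mul(-2, Pow(-5, -1)), -177)), Add(850495, 1174582)), 99897344) = Add(Add(Add(134, Mul(Mul(-2, Rational(-1, 5)), -177)), 2025077), 99897344) = Add(Add(Add(134, Mul(Rational(2, 5), -177)), 2025077), 99897344) = Add(Add(Add(134, Rational(-354, 5)), 2025077), 99897344) = Add(Add(Rational(316, 5), 2025077), 99897344) = Add(Rational(10125701, 5), 99897344) = Rational(509612421, 5)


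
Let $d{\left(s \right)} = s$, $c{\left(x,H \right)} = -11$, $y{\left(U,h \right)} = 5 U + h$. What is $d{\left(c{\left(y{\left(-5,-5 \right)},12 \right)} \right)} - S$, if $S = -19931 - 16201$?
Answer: $36121$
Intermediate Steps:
$y{\left(U,h \right)} = h + 5 U$
$S = -36132$
$d{\left(c{\left(y{\left(-5,-5 \right)},12 \right)} \right)} - S = -11 - -36132 = -11 + 36132 = 36121$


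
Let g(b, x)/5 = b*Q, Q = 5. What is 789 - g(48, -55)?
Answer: -411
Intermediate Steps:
g(b, x) = 25*b (g(b, x) = 5*(b*5) = 5*(5*b) = 25*b)
789 - g(48, -55) = 789 - 25*48 = 789 - 1*1200 = 789 - 1200 = -411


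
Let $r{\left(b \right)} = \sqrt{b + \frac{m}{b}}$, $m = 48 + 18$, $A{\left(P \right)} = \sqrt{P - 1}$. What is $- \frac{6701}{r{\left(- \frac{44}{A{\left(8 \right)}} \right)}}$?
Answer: $\frac{6701 i \sqrt[4]{7} \sqrt{218}}{109} \approx 1476.4 i$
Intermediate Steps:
$A{\left(P \right)} = \sqrt{-1 + P}$
$m = 66$
$r{\left(b \right)} = \sqrt{b + \frac{66}{b}}$
$- \frac{6701}{r{\left(- \frac{44}{A{\left(8 \right)}} \right)}} = - \frac{6701}{\sqrt{- \frac{44}{\sqrt{-1 + 8}} + \frac{66}{\left(-44\right) \frac{1}{\sqrt{-1 + 8}}}}} = - \frac{6701}{\sqrt{- \frac{44}{\sqrt{7}} + \frac{66}{\left(-44\right) \frac{1}{\sqrt{7}}}}} = - \frac{6701}{\sqrt{- 44 \frac{\sqrt{7}}{7} + \frac{66}{\left(-44\right) \frac{\sqrt{7}}{7}}}} = - \frac{6701}{\sqrt{- \frac{44 \sqrt{7}}{7} + \frac{66}{\left(- \frac{44}{7}\right) \sqrt{7}}}} = - \frac{6701}{\sqrt{- \frac{44 \sqrt{7}}{7} + 66 \left(- \frac{\sqrt{7}}{44}\right)}} = - \frac{6701}{\sqrt{- \frac{44 \sqrt{7}}{7} - \frac{3 \sqrt{7}}{2}}} = - \frac{6701}{\sqrt{- \frac{109 \sqrt{7}}{14}}} = - \frac{6701}{\frac{1}{196} i \sqrt[4]{2} \cdot 14^{\frac{3}{4}} \cdot 7 \sqrt{218}} = - 6701 \left(- \frac{i \sqrt[4]{7} \sqrt{218}}{109}\right) = \frac{6701 i \sqrt[4]{7} \sqrt{218}}{109}$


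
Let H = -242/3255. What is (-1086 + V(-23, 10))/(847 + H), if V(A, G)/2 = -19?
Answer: -3658620/2756743 ≈ -1.3272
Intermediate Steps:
V(A, G) = -38 (V(A, G) = 2*(-19) = -38)
H = -242/3255 (H = -242*1/3255 = -242/3255 ≈ -0.074347)
(-1086 + V(-23, 10))/(847 + H) = (-1086 - 38)/(847 - 242/3255) = -1124/2756743/3255 = -1124*3255/2756743 = -3658620/2756743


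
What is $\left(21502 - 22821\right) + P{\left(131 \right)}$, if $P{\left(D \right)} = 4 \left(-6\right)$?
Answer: $-1343$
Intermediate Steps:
$P{\left(D \right)} = -24$
$\left(21502 - 22821\right) + P{\left(131 \right)} = \left(21502 - 22821\right) - 24 = -1319 - 24 = -1343$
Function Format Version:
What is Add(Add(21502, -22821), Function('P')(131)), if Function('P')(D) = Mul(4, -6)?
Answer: -1343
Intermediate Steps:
Function('P')(D) = -24
Add(Add(21502, -22821), Function('P')(131)) = Add(Add(21502, -22821), -24) = Add(-1319, -24) = -1343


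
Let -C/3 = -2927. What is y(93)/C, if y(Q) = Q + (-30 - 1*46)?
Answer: 17/8781 ≈ 0.0019360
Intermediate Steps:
y(Q) = -76 + Q (y(Q) = Q + (-30 - 46) = Q - 76 = -76 + Q)
C = 8781 (C = -3*(-2927) = 8781)
y(93)/C = (-76 + 93)/8781 = 17*(1/8781) = 17/8781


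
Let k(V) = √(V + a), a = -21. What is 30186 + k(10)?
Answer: 30186 + I*√11 ≈ 30186.0 + 3.3166*I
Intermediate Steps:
k(V) = √(-21 + V) (k(V) = √(V - 21) = √(-21 + V))
30186 + k(10) = 30186 + √(-21 + 10) = 30186 + √(-11) = 30186 + I*√11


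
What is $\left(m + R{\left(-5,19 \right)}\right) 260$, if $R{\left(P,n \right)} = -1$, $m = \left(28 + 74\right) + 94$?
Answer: $50700$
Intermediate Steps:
$m = 196$ ($m = 102 + 94 = 196$)
$\left(m + R{\left(-5,19 \right)}\right) 260 = \left(196 - 1\right) 260 = 195 \cdot 260 = 50700$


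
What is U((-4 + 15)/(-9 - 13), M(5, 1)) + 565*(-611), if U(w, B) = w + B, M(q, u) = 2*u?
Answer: -690427/2 ≈ -3.4521e+5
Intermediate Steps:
U(w, B) = B + w
U((-4 + 15)/(-9 - 13), M(5, 1)) + 565*(-611) = (2*1 + (-4 + 15)/(-9 - 13)) + 565*(-611) = (2 + 11/(-22)) - 345215 = (2 + 11*(-1/22)) - 345215 = (2 - 1/2) - 345215 = 3/2 - 345215 = -690427/2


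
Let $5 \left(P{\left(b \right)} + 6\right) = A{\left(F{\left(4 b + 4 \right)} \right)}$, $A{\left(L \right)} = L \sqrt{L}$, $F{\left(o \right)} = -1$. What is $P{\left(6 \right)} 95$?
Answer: $-570 - 19 i \approx -570.0 - 19.0 i$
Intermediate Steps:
$A{\left(L \right)} = L^{\frac{3}{2}}$
$P{\left(b \right)} = -6 - \frac{i}{5}$ ($P{\left(b \right)} = -6 + \frac{\left(-1\right)^{\frac{3}{2}}}{5} = -6 + \frac{\left(-1\right) i}{5} = -6 - \frac{i}{5}$)
$P{\left(6 \right)} 95 = \left(-6 - \frac{i}{5}\right) 95 = -570 - 19 i$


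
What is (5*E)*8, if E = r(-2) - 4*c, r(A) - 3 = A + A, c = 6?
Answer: -1000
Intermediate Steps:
r(A) = 3 + 2*A (r(A) = 3 + (A + A) = 3 + 2*A)
E = -25 (E = (3 + 2*(-2)) - 4*6 = (3 - 4) - 24 = -1 - 24 = -25)
(5*E)*8 = (5*(-25))*8 = -125*8 = -1000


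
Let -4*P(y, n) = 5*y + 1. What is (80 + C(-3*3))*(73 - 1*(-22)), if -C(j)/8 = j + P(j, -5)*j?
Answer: 89680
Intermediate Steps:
P(y, n) = -¼ - 5*y/4 (P(y, n) = -(5*y + 1)/4 = -(1 + 5*y)/4 = -¼ - 5*y/4)
C(j) = -8*j - 8*j*(-¼ - 5*j/4) (C(j) = -8*(j + (-¼ - 5*j/4)*j) = -8*(j + j*(-¼ - 5*j/4)) = -8*j - 8*j*(-¼ - 5*j/4))
(80 + C(-3*3))*(73 - 1*(-22)) = (80 + 2*(-3*3)*(-3 + 5*(-3*3)))*(73 - 1*(-22)) = (80 + 2*(-9)*(-3 + 5*(-9)))*(73 + 22) = (80 + 2*(-9)*(-3 - 45))*95 = (80 + 2*(-9)*(-48))*95 = (80 + 864)*95 = 944*95 = 89680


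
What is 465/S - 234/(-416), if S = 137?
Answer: 8673/2192 ≈ 3.9567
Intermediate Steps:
465/S - 234/(-416) = 465/137 - 234/(-416) = 465*(1/137) - 234*(-1/416) = 465/137 + 9/16 = 8673/2192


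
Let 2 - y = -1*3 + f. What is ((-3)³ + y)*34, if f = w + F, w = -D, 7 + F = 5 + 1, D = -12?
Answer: -1122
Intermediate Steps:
F = -1 (F = -7 + (5 + 1) = -7 + 6 = -1)
w = 12 (w = -1*(-12) = 12)
f = 11 (f = 12 - 1 = 11)
y = -6 (y = 2 - (-1*3 + 11) = 2 - (-3 + 11) = 2 - 1*8 = 2 - 8 = -6)
((-3)³ + y)*34 = ((-3)³ - 6)*34 = (-27 - 6)*34 = -33*34 = -1122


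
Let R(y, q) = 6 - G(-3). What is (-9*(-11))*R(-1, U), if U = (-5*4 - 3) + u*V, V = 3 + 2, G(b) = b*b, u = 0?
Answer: -297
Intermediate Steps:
G(b) = b²
V = 5
U = -23 (U = (-5*4 - 3) + 0*5 = (-20 - 3) + 0 = -23 + 0 = -23)
R(y, q) = -3 (R(y, q) = 6 - 1*(-3)² = 6 - 1*9 = 6 - 9 = -3)
(-9*(-11))*R(-1, U) = -9*(-11)*(-3) = 99*(-3) = -297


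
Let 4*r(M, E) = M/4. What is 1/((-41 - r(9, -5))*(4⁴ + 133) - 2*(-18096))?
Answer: 16/320387 ≈ 4.9940e-5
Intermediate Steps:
r(M, E) = M/16 (r(M, E) = (M/4)/4 = M/16)
1/((-41 - r(9, -5))*(4⁴ + 133) - 2*(-18096)) = 1/((-41 - 9/16)*(4⁴ + 133) - 2*(-18096)) = 1/((-41 - 1*9/16)*(256 + 133) + 36192) = 1/((-41 - 9/16)*389 + 36192) = 1/(-665/16*389 + 36192) = 1/(-258685/16 + 36192) = 1/(320387/16) = 16/320387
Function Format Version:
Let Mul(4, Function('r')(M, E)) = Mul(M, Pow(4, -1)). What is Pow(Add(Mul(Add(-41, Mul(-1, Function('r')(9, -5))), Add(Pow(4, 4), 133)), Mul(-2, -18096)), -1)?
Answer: Rational(16, 320387) ≈ 4.9940e-5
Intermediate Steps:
Function('r')(M, E) = Mul(Rational(1, 16), M) (Function('r')(M, E) = Mul(Rational(1, 4), Mul(M, Pow(4, -1))) = Mul(Rational(1, 4), Mul(M, Rational(1, 4))) = Mul(Rational(1, 4), Mul(Rational(1, 4), M)) = Mul(Rational(1, 16), M))
Pow(Add(Mul(Add(-41, Mul(-1, Function('r')(9, -5))), Add(Pow(4, 4), 133)), Mul(-2, -18096)), -1) = Pow(Add(Mul(Add(-41, Mul(-1, Mul(Rational(1, 16), 9))), Add(Pow(4, 4), 133)), Mul(-2, -18096)), -1) = Pow(Add(Mul(Add(-41, Mul(-1, Rational(9, 16))), Add(256, 133)), 36192), -1) = Pow(Add(Mul(Add(-41, Rational(-9, 16)), 389), 36192), -1) = Pow(Add(Mul(Rational(-665, 16), 389), 36192), -1) = Pow(Add(Rational(-258685, 16), 36192), -1) = Pow(Rational(320387, 16), -1) = Rational(16, 320387)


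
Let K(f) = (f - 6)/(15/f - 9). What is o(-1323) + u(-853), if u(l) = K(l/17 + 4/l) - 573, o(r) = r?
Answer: -61815863514459/32707527536 ≈ -1890.0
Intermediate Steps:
K(f) = (-6 + f)/(-9 + 15/f)
u(l) = -573 + (4/l + l/17)*(6 - 4/l - l/17)/(3*(-5 + 12/l + 3*l/17)) (u(l) = (l/17 + 4/l)*(6 - (l/17 + 4/l))/(3*(-5 + 3*(l/17 + 4/l))) - 573 = (4/l + l/17)*(6 - (4/l + l/17))/(3*(-5 + 3*(4/l + l/17))) - 573 = (4/l + l/17)*(6 + (-4/l - l/17))/(3*(-5 + (12/l + 3*l/17))) - 573 = (4/l + l/17)*(6 - 4/l - l/17)/(3*(-5 + 12/l + 3*l/17)) - 573 = -573 + (4/l + l/17)*(6 - 4/l - l/17)/(3*(-5 + 12/l + 3*l/17)))
o(-1323) + u(-853) = -1323 + (1/51)*(-4624 - 1*(-853)⁴ - 5954556*(-853) - 87567*(-853)³ + 2483819*(-853)²)/(-853*(204 - 85*(-853) + 3*(-853)²)) = -1323 + (1/51)*(-1/853)*(-4624 - 1*529414856881 + 5079236268 - 87567*(-620650477) + 2483819*727609)/(204 + 72505 + 3*727609) = -1323 + (1/51)*(-1/853)*(-4624 - 529414856881 + 5079236268 + 54348500319459 + 1807249058771)/(204 + 72505 + 2182827) = -1323 + (1/51)*(-1/853)*55631413752993/2255536 = -1323 + (1/51)*(-1/853)*(1/2255536)*55631413752993 = -1323 - 18543804584331/32707527536 = -61815863514459/32707527536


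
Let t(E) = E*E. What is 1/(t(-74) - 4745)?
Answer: 1/731 ≈ 0.0013680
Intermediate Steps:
t(E) = E²
1/(t(-74) - 4745) = 1/((-74)² - 4745) = 1/(5476 - 4745) = 1/731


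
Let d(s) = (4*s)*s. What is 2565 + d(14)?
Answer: 3349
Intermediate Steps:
d(s) = 4*s²
2565 + d(14) = 2565 + 4*14² = 2565 + 4*196 = 2565 + 784 = 3349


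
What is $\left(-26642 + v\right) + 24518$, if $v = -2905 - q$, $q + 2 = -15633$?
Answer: $10606$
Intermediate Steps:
$q = -15635$ ($q = -2 - 15633 = -15635$)
$v = 12730$ ($v = -2905 - -15635 = -2905 + 15635 = 12730$)
$\left(-26642 + v\right) + 24518 = \left(-26642 + 12730\right) + 24518 = -13912 + 24518 = 10606$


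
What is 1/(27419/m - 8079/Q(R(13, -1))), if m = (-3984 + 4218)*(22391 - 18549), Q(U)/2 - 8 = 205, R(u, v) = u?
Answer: -63830988/1208594453 ≈ -0.052814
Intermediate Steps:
Q(U) = 426 (Q(U) = 16 + 2*205 = 16 + 410 = 426)
m = 899028 (m = 234*3842 = 899028)
1/(27419/m - 8079/Q(R(13, -1))) = 1/(27419/899028 - 8079/426) = 1/(27419*(1/899028) - 8079*1/426) = 1/(27419/899028 - 2693/142) = 1/(-1208594453/63830988) = -63830988/1208594453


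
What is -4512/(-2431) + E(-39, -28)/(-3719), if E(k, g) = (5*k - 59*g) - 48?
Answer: 13354849/9040889 ≈ 1.4772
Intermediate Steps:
E(k, g) = -48 - 59*g + 5*k (E(k, g) = (-59*g + 5*k) - 48 = -48 - 59*g + 5*k)
-4512/(-2431) + E(-39, -28)/(-3719) = -4512/(-2431) + (-48 - 59*(-28) + 5*(-39))/(-3719) = -4512*(-1/2431) + (-48 + 1652 - 195)*(-1/3719) = 4512/2431 + 1409*(-1/3719) = 4512/2431 - 1409/3719 = 13354849/9040889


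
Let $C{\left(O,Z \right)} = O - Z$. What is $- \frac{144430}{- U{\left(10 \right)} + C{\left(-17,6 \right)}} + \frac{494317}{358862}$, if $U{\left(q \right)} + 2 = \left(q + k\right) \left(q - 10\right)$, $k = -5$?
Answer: $\frac{7405831331}{1076586} \approx 6879.0$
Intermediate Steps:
$U{\left(q \right)} = -2 + \left(-10 + q\right) \left(-5 + q\right)$ ($U{\left(q \right)} = -2 + \left(q - 5\right) \left(q - 10\right) = -2 + \left(-5 + q\right) \left(-10 + q\right) = -2 + \left(-10 + q\right) \left(-5 + q\right)$)
$- \frac{144430}{- U{\left(10 \right)} + C{\left(-17,6 \right)}} + \frac{494317}{358862} = - \frac{144430}{- (48 + 10^{2} - 150) - 23} + \frac{494317}{358862} = - \frac{144430}{- (48 + 100 - 150) - 23} + 494317 \cdot \frac{1}{358862} = - \frac{144430}{\left(-1\right) \left(-2\right) - 23} + \frac{494317}{358862} = - \frac{144430}{2 - 23} + \frac{494317}{358862} = - \frac{144430}{-21} + \frac{494317}{358862} = \left(-144430\right) \left(- \frac{1}{21}\right) + \frac{494317}{358862} = \frac{144430}{21} + \frac{494317}{358862} = \frac{7405831331}{1076586}$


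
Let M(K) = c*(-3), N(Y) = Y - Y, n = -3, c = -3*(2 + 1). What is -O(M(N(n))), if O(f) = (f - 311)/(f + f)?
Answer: 142/27 ≈ 5.2593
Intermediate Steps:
c = -9 (c = -3*3 = -9)
N(Y) = 0
M(K) = 27 (M(K) = -9*(-3) = 27)
O(f) = (-311 + f)/(2*f) (O(f) = (-311 + f)/((2*f)) = (-311 + f)*(1/(2*f)) = (-311 + f)/(2*f))
-O(M(N(n))) = -(-311 + 27)/(2*27) = -(-284)/(2*27) = -1*(-142/27) = 142/27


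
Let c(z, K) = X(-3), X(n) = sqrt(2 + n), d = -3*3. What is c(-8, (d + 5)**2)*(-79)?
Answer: -79*I ≈ -79.0*I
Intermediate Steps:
d = -9
c(z, K) = I (c(z, K) = sqrt(2 - 3) = sqrt(-1) = I)
c(-8, (d + 5)**2)*(-79) = I*(-79) = -79*I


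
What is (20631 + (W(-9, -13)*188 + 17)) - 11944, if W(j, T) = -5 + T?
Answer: 5320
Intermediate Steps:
(20631 + (W(-9, -13)*188 + 17)) - 11944 = (20631 + ((-5 - 13)*188 + 17)) - 11944 = (20631 + (-18*188 + 17)) - 11944 = (20631 + (-3384 + 17)) - 11944 = (20631 - 3367) - 11944 = 17264 - 11944 = 5320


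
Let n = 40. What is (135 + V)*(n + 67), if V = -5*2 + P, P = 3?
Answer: 13696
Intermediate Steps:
V = -7 (V = -5*2 + 3 = -10 + 3 = -7)
(135 + V)*(n + 67) = (135 - 7)*(40 + 67) = 128*107 = 13696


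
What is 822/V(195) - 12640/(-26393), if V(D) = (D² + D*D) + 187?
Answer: 985330726/2012123141 ≈ 0.48970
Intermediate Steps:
V(D) = 187 + 2*D² (V(D) = (D² + D²) + 187 = 2*D² + 187 = 187 + 2*D²)
822/V(195) - 12640/(-26393) = 822/(187 + 2*195²) - 12640/(-26393) = 822/(187 + 2*38025) - 12640*(-1/26393) = 822/(187 + 76050) + 12640/26393 = 822/76237 + 12640/26393 = 985330726/2012123141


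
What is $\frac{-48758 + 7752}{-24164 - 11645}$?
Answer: $\frac{41006}{35809} \approx 1.1451$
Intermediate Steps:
$\frac{-48758 + 7752}{-24164 - 11645} = - \frac{41006}{-35809} = \left(-41006\right) \left(- \frac{1}{35809}\right) = \frac{41006}{35809}$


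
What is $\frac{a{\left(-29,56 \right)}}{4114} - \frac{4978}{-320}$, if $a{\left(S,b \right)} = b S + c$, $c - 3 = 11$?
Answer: $\frac{4991073}{329120} \approx 15.165$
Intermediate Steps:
$c = 14$ ($c = 3 + 11 = 14$)
$a{\left(S,b \right)} = 14 + S b$ ($a{\left(S,b \right)} = b S + 14 = S b + 14 = 14 + S b$)
$\frac{a{\left(-29,56 \right)}}{4114} - \frac{4978}{-320} = \frac{14 - 1624}{4114} - \frac{4978}{-320} = \left(14 - 1624\right) \frac{1}{4114} - - \frac{2489}{160} = \left(-1610\right) \frac{1}{4114} + \frac{2489}{160} = - \frac{805}{2057} + \frac{2489}{160} = \frac{4991073}{329120}$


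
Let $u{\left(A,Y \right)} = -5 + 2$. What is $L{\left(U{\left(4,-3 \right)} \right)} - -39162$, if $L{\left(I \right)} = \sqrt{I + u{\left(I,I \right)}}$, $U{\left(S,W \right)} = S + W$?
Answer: $39162 + i \sqrt{2} \approx 39162.0 + 1.4142 i$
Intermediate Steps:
$u{\left(A,Y \right)} = -3$
$L{\left(I \right)} = \sqrt{-3 + I}$ ($L{\left(I \right)} = \sqrt{I - 3} = \sqrt{-3 + I}$)
$L{\left(U{\left(4,-3 \right)} \right)} - -39162 = \sqrt{-3 + \left(4 - 3\right)} - -39162 = \sqrt{-3 + 1} + 39162 = \sqrt{-2} + 39162 = i \sqrt{2} + 39162 = 39162 + i \sqrt{2}$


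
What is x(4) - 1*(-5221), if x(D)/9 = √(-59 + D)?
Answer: 5221 + 9*I*√55 ≈ 5221.0 + 66.746*I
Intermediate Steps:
x(D) = 9*√(-59 + D)
x(4) - 1*(-5221) = 9*√(-59 + 4) - 1*(-5221) = 9*√(-55) + 5221 = 9*(I*√55) + 5221 = 9*I*√55 + 5221 = 5221 + 9*I*√55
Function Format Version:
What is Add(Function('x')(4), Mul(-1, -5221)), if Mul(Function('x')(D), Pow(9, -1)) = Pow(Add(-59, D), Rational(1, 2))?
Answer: Add(5221, Mul(9, I, Pow(55, Rational(1, 2)))) ≈ Add(5221.0, Mul(66.746, I))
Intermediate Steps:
Function('x')(D) = Mul(9, Pow(Add(-59, D), Rational(1, 2)))
Add(Function('x')(4), Mul(-1, -5221)) = Add(Mul(9, Pow(Add(-59, 4), Rational(1, 2))), Mul(-1, -5221)) = Add(Mul(9, Pow(-55, Rational(1, 2))), 5221) = Add(Mul(9, Mul(I, Pow(55, Rational(1, 2)))), 5221) = Add(Mul(9, I, Pow(55, Rational(1, 2))), 5221) = Add(5221, Mul(9, I, Pow(55, Rational(1, 2))))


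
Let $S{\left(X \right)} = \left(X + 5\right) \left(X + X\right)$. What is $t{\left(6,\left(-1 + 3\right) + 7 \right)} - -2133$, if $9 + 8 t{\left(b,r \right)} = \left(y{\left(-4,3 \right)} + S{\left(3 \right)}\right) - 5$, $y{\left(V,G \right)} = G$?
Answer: $\frac{17101}{8} \approx 2137.6$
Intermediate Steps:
$S{\left(X \right)} = 2 X \left(5 + X\right)$ ($S{\left(X \right)} = \left(5 + X\right) 2 X = 2 X \left(5 + X\right)$)
$t{\left(b,r \right)} = \frac{37}{8}$ ($t{\left(b,r \right)} = - \frac{9}{8} + \frac{\left(3 + 2 \cdot 3 \left(5 + 3\right)\right) - 5}{8} = - \frac{9}{8} + \frac{\left(3 + 2 \cdot 3 \cdot 8\right) - 5}{8} = - \frac{9}{8} + \frac{\left(3 + 48\right) - 5}{8} = - \frac{9}{8} + \frac{51 - 5}{8} = - \frac{9}{8} + \frac{1}{8} \cdot 46 = - \frac{9}{8} + \frac{23}{4} = \frac{37}{8}$)
$t{\left(6,\left(-1 + 3\right) + 7 \right)} - -2133 = \frac{37}{8} - -2133 = \frac{37}{8} + 2133 = \frac{17101}{8}$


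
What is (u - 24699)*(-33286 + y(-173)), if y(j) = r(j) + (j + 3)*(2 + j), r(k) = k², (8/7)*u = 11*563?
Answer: -3965998833/8 ≈ -4.9575e+8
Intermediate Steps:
u = 43351/8 (u = 7*(11*563)/8 = (7/8)*6193 = 43351/8 ≈ 5418.9)
y(j) = j² + (2 + j)*(3 + j) (y(j) = j² + (j + 3)*(2 + j) = j² + (3 + j)*(2 + j) = j² + (2 + j)*(3 + j))
(u - 24699)*(-33286 + y(-173)) = (43351/8 - 24699)*(-33286 + (6 + 2*(-173)² + 5*(-173))) = -154241*(-33286 + (6 + 2*29929 - 865))/8 = -154241*(-33286 + (6 + 59858 - 865))/8 = -154241*(-33286 + 58999)/8 = -154241/8*25713 = -3965998833/8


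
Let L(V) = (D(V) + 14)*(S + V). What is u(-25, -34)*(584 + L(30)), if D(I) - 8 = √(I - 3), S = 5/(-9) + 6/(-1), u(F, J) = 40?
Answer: 395920/9 + 8440*√3/3 ≈ 48864.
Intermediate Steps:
S = -59/9 (S = 5*(-⅑) + 6*(-1) = -5/9 - 6 = -59/9 ≈ -6.5556)
D(I) = 8 + √(-3 + I) (D(I) = 8 + √(I - 3) = 8 + √(-3 + I))
L(V) = (22 + √(-3 + V))*(-59/9 + V) (L(V) = ((8 + √(-3 + V)) + 14)*(-59/9 + V) = (22 + √(-3 + V))*(-59/9 + V))
u(-25, -34)*(584 + L(30)) = 40*(584 + (-1298/9 + 22*30 - 59*√(-3 + 30)/9 + 30*√(-3 + 30))) = 40*(584 + (-1298/9 + 660 - 59*√3/3 + 30*√27)) = 40*(584 + (-1298/9 + 660 - 59*√3/3 + 30*(3*√3))) = 40*(584 + (-1298/9 + 660 - 59*√3/3 + 90*√3)) = 40*(584 + (4642/9 + 211*√3/3)) = 40*(9898/9 + 211*√3/3) = 395920/9 + 8440*√3/3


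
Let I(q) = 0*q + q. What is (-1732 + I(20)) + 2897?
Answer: 1185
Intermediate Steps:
I(q) = q (I(q) = 0 + q = q)
(-1732 + I(20)) + 2897 = (-1732 + 20) + 2897 = -1712 + 2897 = 1185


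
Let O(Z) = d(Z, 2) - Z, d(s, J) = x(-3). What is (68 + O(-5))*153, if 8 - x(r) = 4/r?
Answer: 12597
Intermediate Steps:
x(r) = 8 - 4/r
d(s, J) = 28/3 (d(s, J) = 8 - 4/(-3) = 8 - 4*(-⅓) = 8 + 4/3 = 28/3)
O(Z) = 28/3 - Z
(68 + O(-5))*153 = (68 + (28/3 - 1*(-5)))*153 = (68 + (28/3 + 5))*153 = (68 + 43/3)*153 = (247/3)*153 = 12597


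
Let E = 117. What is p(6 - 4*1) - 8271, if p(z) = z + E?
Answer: -8152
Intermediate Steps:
p(z) = 117 + z (p(z) = z + 117 = 117 + z)
p(6 - 4*1) - 8271 = (117 + (6 - 4*1)) - 8271 = (117 + (6 - 4)) - 8271 = (117 + 2) - 8271 = 119 - 8271 = -8152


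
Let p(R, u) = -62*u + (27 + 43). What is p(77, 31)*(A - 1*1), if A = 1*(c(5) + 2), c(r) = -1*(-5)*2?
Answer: -20372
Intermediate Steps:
p(R, u) = 70 - 62*u (p(R, u) = -62*u + 70 = 70 - 62*u)
c(r) = 10 (c(r) = 5*2 = 10)
A = 12 (A = 1*(10 + 2) = 1*12 = 12)
p(77, 31)*(A - 1*1) = (70 - 62*31)*(12 - 1*1) = (70 - 1922)*(12 - 1) = -1852*11 = -20372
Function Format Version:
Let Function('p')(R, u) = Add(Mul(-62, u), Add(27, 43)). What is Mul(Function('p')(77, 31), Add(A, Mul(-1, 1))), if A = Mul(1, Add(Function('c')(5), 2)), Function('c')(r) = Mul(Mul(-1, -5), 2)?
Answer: -20372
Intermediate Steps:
Function('p')(R, u) = Add(70, Mul(-62, u)) (Function('p')(R, u) = Add(Mul(-62, u), 70) = Add(70, Mul(-62, u)))
Function('c')(r) = 10 (Function('c')(r) = Mul(5, 2) = 10)
A = 12 (A = Mul(1, Add(10, 2)) = Mul(1, 12) = 12)
Mul(Function('p')(77, 31), Add(A, Mul(-1, 1))) = Mul(Add(70, Mul(-62, 31)), Add(12, Mul(-1, 1))) = Mul(Add(70, -1922), Add(12, -1)) = Mul(-1852, 11) = -20372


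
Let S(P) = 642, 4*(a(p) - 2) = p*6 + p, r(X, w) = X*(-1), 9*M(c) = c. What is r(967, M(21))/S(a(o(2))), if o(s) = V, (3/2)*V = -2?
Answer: -967/642 ≈ -1.5062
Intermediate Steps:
V = -4/3 (V = (⅔)*(-2) = -4/3 ≈ -1.3333)
M(c) = c/9
r(X, w) = -X
o(s) = -4/3
a(p) = 2 + 7*p/4 (a(p) = 2 + (p*6 + p)/4 = 2 + (6*p + p)/4 = 2 + (7*p)/4 = 2 + 7*p/4)
r(967, M(21))/S(a(o(2))) = -1*967/642 = -967*1/642 = -967/642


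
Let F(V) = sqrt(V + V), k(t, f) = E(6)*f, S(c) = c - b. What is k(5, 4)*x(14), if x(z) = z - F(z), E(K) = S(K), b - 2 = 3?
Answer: 56 - 8*sqrt(7) ≈ 34.834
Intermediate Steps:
b = 5 (b = 2 + 3 = 5)
S(c) = -5 + c (S(c) = c - 1*5 = c - 5 = -5 + c)
E(K) = -5 + K
k(t, f) = f (k(t, f) = (-5 + 6)*f = 1*f = f)
F(V) = sqrt(2)*sqrt(V) (F(V) = sqrt(2*V) = sqrt(2)*sqrt(V))
x(z) = z - sqrt(2)*sqrt(z)
k(5, 4)*x(14) = 4*(14 - sqrt(2)*sqrt(14)) = 4*(14 - 2*sqrt(7)) = 56 - 8*sqrt(7)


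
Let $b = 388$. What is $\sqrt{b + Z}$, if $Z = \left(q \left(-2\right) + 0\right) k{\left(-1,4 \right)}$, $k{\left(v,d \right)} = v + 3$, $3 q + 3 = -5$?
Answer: $\frac{2 \sqrt{897}}{3} \approx 19.967$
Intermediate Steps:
$q = - \frac{8}{3}$ ($q = -1 + \frac{1}{3} \left(-5\right) = -1 - \frac{5}{3} = - \frac{8}{3} \approx -2.6667$)
$k{\left(v,d \right)} = 3 + v$
$Z = \frac{32}{3}$ ($Z = \left(\left(- \frac{8}{3}\right) \left(-2\right) + 0\right) \left(3 - 1\right) = \left(\frac{16}{3} + 0\right) 2 = \frac{16}{3} \cdot 2 = \frac{32}{3} \approx 10.667$)
$\sqrt{b + Z} = \sqrt{388 + \frac{32}{3}} = \sqrt{\frac{1196}{3}} = \frac{2 \sqrt{897}}{3}$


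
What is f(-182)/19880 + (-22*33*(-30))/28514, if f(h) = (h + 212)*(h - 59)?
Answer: 11341509/28342916 ≈ 0.40015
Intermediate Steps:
f(h) = (-59 + h)*(212 + h) (f(h) = (212 + h)*(-59 + h) = (-59 + h)*(212 + h))
f(-182)/19880 + (-22*33*(-30))/28514 = (-12508 + (-182)**2 + 153*(-182))/19880 + (-22*33*(-30))/28514 = (-12508 + 33124 - 27846)*(1/19880) - 726*(-30)*(1/28514) = -7230*1/19880 + 21780*(1/28514) = -723/1988 + 10890/14257 = 11341509/28342916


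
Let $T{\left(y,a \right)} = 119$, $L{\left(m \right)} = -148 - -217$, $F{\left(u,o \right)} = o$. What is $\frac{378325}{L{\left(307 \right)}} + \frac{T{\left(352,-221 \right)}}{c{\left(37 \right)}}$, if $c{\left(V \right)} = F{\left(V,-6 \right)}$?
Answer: $\frac{753913}{138} \approx 5463.1$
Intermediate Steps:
$L{\left(m \right)} = 69$ ($L{\left(m \right)} = -148 + 217 = 69$)
$c{\left(V \right)} = -6$
$\frac{378325}{L{\left(307 \right)}} + \frac{T{\left(352,-221 \right)}}{c{\left(37 \right)}} = \frac{378325}{69} + \frac{119}{-6} = 378325 \cdot \frac{1}{69} + 119 \left(- \frac{1}{6}\right) = \frac{378325}{69} - \frac{119}{6} = \frac{753913}{138}$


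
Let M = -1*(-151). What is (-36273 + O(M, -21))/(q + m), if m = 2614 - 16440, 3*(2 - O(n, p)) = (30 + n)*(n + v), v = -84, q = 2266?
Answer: 6047/1734 ≈ 3.4873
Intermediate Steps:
M = 151
O(n, p) = 2 - (-84 + n)*(30 + n)/3 (O(n, p) = 2 - (30 + n)*(n - 84)/3 = 2 - (30 + n)*(-84 + n)/3 = 2 - (-84 + n)*(30 + n)/3)
m = -13826
(-36273 + O(M, -21))/(q + m) = (-36273 + (842 + 18*151 - 1/3*151**2))/(2266 - 13826) = (-36273 + (842 + 2718 - 1/3*22801))/(-11560) = (-36273 + (842 + 2718 - 22801/3))*(-1/11560) = (-36273 - 12121/3)*(-1/11560) = -120940/3*(-1/11560) = 6047/1734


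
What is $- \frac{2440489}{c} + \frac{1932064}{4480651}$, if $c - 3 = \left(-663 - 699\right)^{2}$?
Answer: $- \frac{7350909951331}{8311818195597} \approx -0.88439$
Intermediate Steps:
$c = 1855047$ ($c = 3 + \left(-663 - 699\right)^{2} = 3 + \left(-1362\right)^{2} = 3 + 1855044 = 1855047$)
$- \frac{2440489}{c} + \frac{1932064}{4480651} = - \frac{2440489}{1855047} + \frac{1932064}{4480651} = - \frac{7350909951331}{8311818195597}$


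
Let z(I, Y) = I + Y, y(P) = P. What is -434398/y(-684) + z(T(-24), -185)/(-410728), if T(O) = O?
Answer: 44604891175/70234488 ≈ 635.08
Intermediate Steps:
-434398/y(-684) + z(T(-24), -185)/(-410728) = -434398/(-684) + (-24 - 185)/(-410728) = -434398*(-1/684) - 209*(-1/410728) = 217199/342 + 209/410728 = 44604891175/70234488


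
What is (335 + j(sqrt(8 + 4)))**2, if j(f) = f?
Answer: 112237 + 1340*sqrt(3) ≈ 1.1456e+5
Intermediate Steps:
(335 + j(sqrt(8 + 4)))**2 = (335 + sqrt(8 + 4))**2 = (335 + sqrt(12))**2 = (335 + 2*sqrt(3))**2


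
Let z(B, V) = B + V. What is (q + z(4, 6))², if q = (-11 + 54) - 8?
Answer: 2025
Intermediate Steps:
q = 35 (q = 43 - 8 = 35)
(q + z(4, 6))² = (35 + (4 + 6))² = (35 + 10)² = 45² = 2025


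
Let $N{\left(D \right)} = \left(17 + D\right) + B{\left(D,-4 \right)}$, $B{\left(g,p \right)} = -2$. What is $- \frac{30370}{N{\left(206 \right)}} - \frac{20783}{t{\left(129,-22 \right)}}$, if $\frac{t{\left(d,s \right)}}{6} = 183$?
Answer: $- \frac{37939303}{242658} \approx -156.35$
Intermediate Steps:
$t{\left(d,s \right)} = 1098$ ($t{\left(d,s \right)} = 6 \cdot 183 = 1098$)
$N{\left(D \right)} = 15 + D$ ($N{\left(D \right)} = \left(17 + D\right) - 2 = 15 + D$)
$- \frac{30370}{N{\left(206 \right)}} - \frac{20783}{t{\left(129,-22 \right)}} = - \frac{30370}{15 + 206} - \frac{20783}{1098} = - \frac{30370}{221} - \frac{20783}{1098} = - \frac{37939303}{242658}$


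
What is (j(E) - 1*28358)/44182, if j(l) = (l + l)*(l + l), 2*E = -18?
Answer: -14017/22091 ≈ -0.63451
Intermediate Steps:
E = -9 (E = (½)*(-18) = -9)
j(l) = 4*l² (j(l) = (2*l)*(2*l) = 4*l²)
(j(E) - 1*28358)/44182 = (4*(-9)² - 1*28358)/44182 = (4*81 - 28358)*(1/44182) = (324 - 28358)*(1/44182) = -28034*1/44182 = -14017/22091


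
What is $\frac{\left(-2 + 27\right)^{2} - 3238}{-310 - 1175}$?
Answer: $\frac{871}{495} \approx 1.7596$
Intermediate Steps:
$\frac{\left(-2 + 27\right)^{2} - 3238}{-310 - 1175} = \frac{25^{2} - 3238}{-1485} = \left(625 - 3238\right) \left(- \frac{1}{1485}\right) = \left(-2613\right) \left(- \frac{1}{1485}\right) = \frac{871}{495}$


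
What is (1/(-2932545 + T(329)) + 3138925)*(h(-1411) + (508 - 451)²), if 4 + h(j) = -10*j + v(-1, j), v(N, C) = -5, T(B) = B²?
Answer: 76906290408001325/1412152 ≈ 5.4460e+10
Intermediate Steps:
h(j) = -9 - 10*j (h(j) = -4 + (-10*j - 5) = -4 + (-5 - 10*j) = -9 - 10*j)
(1/(-2932545 + T(329)) + 3138925)*(h(-1411) + (508 - 451)²) = (1/(-2932545 + 329²) + 3138925)*((-9 - 10*(-1411)) + (508 - 451)²) = (1/(-2932545 + 108241) + 3138925)*((-9 + 14110) + 57²) = (1/(-2824304) + 3138925)*(14101 + 3249) = (-1/2824304 + 3138925)*17350 = (8865278433199/2824304)*17350 = 76906290408001325/1412152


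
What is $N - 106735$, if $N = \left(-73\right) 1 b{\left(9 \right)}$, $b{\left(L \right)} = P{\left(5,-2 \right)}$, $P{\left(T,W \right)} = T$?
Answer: $-107100$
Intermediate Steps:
$b{\left(L \right)} = 5$
$N = -365$ ($N = \left(-73\right) 1 \cdot 5 = \left(-73\right) 5 = -365$)
$N - 106735 = -365 - 106735 = -107100$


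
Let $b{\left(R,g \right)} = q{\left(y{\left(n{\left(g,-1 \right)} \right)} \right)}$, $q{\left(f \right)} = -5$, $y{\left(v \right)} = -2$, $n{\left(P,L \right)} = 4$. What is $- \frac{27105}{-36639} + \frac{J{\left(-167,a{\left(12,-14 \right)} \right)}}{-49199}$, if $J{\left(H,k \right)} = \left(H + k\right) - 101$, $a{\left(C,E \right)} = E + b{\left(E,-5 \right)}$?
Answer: $\frac{448018096}{600867387} \approx 0.74562$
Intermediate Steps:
$b{\left(R,g \right)} = -5$
$a{\left(C,E \right)} = -5 + E$ ($a{\left(C,E \right)} = E - 5 = -5 + E$)
$J{\left(H,k \right)} = -101 + H + k$
$- \frac{27105}{-36639} + \frac{J{\left(-167,a{\left(12,-14 \right)} \right)}}{-49199} = - \frac{27105}{-36639} + \frac{-101 - 167 - 19}{-49199} = \left(-27105\right) \left(- \frac{1}{36639}\right) + \left(-101 - 167 - 19\right) \left(- \frac{1}{49199}\right) = \frac{9035}{12213} - - \frac{287}{49199} = \frac{9035}{12213} + \frac{287}{49199} = \frac{448018096}{600867387}$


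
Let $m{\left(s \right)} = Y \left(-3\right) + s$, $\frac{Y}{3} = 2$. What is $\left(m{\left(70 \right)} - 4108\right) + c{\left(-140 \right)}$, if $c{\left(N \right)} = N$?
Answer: $-4196$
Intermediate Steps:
$Y = 6$ ($Y = 3 \cdot 2 = 6$)
$m{\left(s \right)} = -18 + s$ ($m{\left(s \right)} = 6 \left(-3\right) + s = -18 + s$)
$\left(m{\left(70 \right)} - 4108\right) + c{\left(-140 \right)} = \left(\left(-18 + 70\right) - 4108\right) - 140 = \left(52 - 4108\right) - 140 = -4056 - 140 = -4196$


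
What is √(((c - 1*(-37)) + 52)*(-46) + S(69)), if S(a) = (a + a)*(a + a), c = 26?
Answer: 23*√26 ≈ 117.28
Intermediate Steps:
S(a) = 4*a² (S(a) = (2*a)*(2*a) = 4*a²)
√(((c - 1*(-37)) + 52)*(-46) + S(69)) = √(((26 - 1*(-37)) + 52)*(-46) + 4*69²) = √(((26 + 37) + 52)*(-46) + 4*4761) = √((63 + 52)*(-46) + 19044) = √(115*(-46) + 19044) = √(-5290 + 19044) = √13754 = 23*√26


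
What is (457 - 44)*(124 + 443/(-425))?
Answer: 21582141/425 ≈ 50782.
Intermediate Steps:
(457 - 44)*(124 + 443/(-425)) = 413*(124 + 443*(-1/425)) = 413*(124 - 443/425) = 413*(52257/425) = 21582141/425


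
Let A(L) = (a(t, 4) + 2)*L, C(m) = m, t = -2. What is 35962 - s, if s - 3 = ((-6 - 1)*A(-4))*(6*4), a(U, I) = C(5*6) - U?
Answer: 13111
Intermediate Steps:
a(U, I) = 30 - U (a(U, I) = 5*6 - U = 30 - U)
A(L) = 34*L (A(L) = ((30 - 1*(-2)) + 2)*L = ((30 + 2) + 2)*L = (32 + 2)*L = 34*L)
s = 22851 (s = 3 + ((-6 - 1)*(34*(-4)))*(6*4) = 3 - 7*(-136)*24 = 3 + 952*24 = 3 + 22848 = 22851)
35962 - s = 35962 - 1*22851 = 35962 - 22851 = 13111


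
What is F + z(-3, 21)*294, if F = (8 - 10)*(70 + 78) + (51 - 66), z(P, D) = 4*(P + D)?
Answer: 20857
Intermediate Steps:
z(P, D) = 4*D + 4*P (z(P, D) = 4*(D + P) = 4*D + 4*P)
F = -311 (F = -2*148 - 15 = -296 - 15 = -311)
F + z(-3, 21)*294 = -311 + (4*21 + 4*(-3))*294 = -311 + (84 - 12)*294 = -311 + 72*294 = -311 + 21168 = 20857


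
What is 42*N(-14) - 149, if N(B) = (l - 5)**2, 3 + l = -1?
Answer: 3253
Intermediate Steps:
l = -4 (l = -3 - 1 = -4)
N(B) = 81 (N(B) = (-4 - 5)**2 = (-9)**2 = 81)
42*N(-14) - 149 = 42*81 - 149 = 3402 - 149 = 3253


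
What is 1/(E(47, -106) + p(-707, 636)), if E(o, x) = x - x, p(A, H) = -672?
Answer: -1/672 ≈ -0.0014881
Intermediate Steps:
E(o, x) = 0
1/(E(47, -106) + p(-707, 636)) = 1/(0 - 672) = 1/(-672) = -1/672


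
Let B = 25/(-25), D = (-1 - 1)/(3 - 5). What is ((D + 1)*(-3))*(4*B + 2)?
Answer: 12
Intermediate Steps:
D = 1 (D = -2/(-2) = -2*(-½) = 1)
B = -1 (B = 25*(-1/25) = -1)
((D + 1)*(-3))*(4*B + 2) = ((1 + 1)*(-3))*(4*(-1) + 2) = (2*(-3))*(-4 + 2) = -6*(-2) = 12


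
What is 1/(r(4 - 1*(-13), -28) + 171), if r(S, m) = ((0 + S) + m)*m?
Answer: 1/479 ≈ 0.0020877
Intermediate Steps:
r(S, m) = m*(S + m) (r(S, m) = (S + m)*m = m*(S + m))
1/(r(4 - 1*(-13), -28) + 171) = 1/(-28*((4 - 1*(-13)) - 28) + 171) = 1/(-28*((4 + 13) - 28) + 171) = 1/(-28*(17 - 28) + 171) = 1/(-28*(-11) + 171) = 1/(308 + 171) = 1/479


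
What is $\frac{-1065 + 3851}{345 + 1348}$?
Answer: $\frac{2786}{1693} \approx 1.6456$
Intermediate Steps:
$\frac{-1065 + 3851}{345 + 1348} = \frac{2786}{1693}$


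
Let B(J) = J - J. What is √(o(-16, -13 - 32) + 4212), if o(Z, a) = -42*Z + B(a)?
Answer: 2*√1221 ≈ 69.886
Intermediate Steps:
B(J) = 0
o(Z, a) = -42*Z (o(Z, a) = -42*Z + 0 = -42*Z)
√(o(-16, -13 - 32) + 4212) = √(-42*(-16) + 4212) = √(672 + 4212) = √4884 = 2*√1221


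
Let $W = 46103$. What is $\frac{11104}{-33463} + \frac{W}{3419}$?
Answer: $\frac{1504780113}{114409997} \approx 13.153$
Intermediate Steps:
$\frac{11104}{-33463} + \frac{W}{3419} = \frac{11104}{-33463} + \frac{46103}{3419} = 11104 \left(- \frac{1}{33463}\right) + 46103 \cdot \frac{1}{3419} = - \frac{11104}{33463} + \frac{46103}{3419} = \frac{1504780113}{114409997}$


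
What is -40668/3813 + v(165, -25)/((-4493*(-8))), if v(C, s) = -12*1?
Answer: -121818029/11421206 ≈ -10.666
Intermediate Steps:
v(C, s) = -12
-40668/3813 + v(165, -25)/((-4493*(-8))) = -40668/3813 - 12/((-4493*(-8))) = -40668*1/3813 - 12/35944 = -13556/1271 - 12*1/35944 = -13556/1271 - 3/8986 = -121818029/11421206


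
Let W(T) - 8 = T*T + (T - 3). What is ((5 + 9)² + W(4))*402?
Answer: 88842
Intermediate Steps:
W(T) = 5 + T + T² (W(T) = 8 + (T*T + (T - 3)) = 8 + (T² + (-3 + T)) = 8 + (-3 + T + T²) = 5 + T + T²)
((5 + 9)² + W(4))*402 = ((5 + 9)² + (5 + 4 + 4²))*402 = (14² + (5 + 4 + 16))*402 = (196 + 25)*402 = 221*402 = 88842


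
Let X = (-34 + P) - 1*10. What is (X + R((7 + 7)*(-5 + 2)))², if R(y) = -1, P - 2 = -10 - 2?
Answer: 3025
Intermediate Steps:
P = -10 (P = 2 + (-10 - 2) = 2 - 12 = -10)
X = -54 (X = (-34 - 10) - 1*10 = -44 - 10 = -54)
(X + R((7 + 7)*(-5 + 2)))² = (-54 - 1)² = (-55)² = 3025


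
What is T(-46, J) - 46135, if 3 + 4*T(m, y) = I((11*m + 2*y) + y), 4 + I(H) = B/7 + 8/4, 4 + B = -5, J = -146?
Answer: -322956/7 ≈ -46137.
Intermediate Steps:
B = -9 (B = -4 - 5 = -9)
I(H) = -23/7 (I(H) = -4 + (-9/7 + 8/4) = -4 + (-9*⅐ + 8*(¼)) = -4 + (-9/7 + 2) = -4 + 5/7 = -23/7)
T(m, y) = -11/7 (T(m, y) = -¾ + (¼)*(-23/7) = -¾ - 23/28 = -11/7)
T(-46, J) - 46135 = -11/7 - 46135 = -322956/7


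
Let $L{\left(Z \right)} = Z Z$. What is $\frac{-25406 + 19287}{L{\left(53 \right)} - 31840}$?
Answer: $\frac{6119}{29031} \approx 0.21077$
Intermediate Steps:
$L{\left(Z \right)} = Z^{2}$
$\frac{-25406 + 19287}{L{\left(53 \right)} - 31840} = \frac{-25406 + 19287}{53^{2} - 31840} = - \frac{6119}{2809 - 31840} = - \frac{6119}{-29031} = \left(-6119\right) \left(- \frac{1}{29031}\right) = \frac{6119}{29031}$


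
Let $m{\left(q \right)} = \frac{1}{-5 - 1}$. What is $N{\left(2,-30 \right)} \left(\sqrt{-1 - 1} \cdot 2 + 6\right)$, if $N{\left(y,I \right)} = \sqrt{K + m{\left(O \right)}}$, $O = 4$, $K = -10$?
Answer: $- \frac{2 \sqrt{183}}{3} + i \sqrt{366} \approx -9.0185 + 19.131 i$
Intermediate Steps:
$m{\left(q \right)} = - \frac{1}{6}$ ($m{\left(q \right)} = \frac{1}{-6} = - \frac{1}{6}$)
$N{\left(y,I \right)} = \frac{i \sqrt{366}}{6}$ ($N{\left(y,I \right)} = \sqrt{-10 - \frac{1}{6}} = \sqrt{- \frac{61}{6}} = \frac{i \sqrt{366}}{6}$)
$N{\left(2,-30 \right)} \left(\sqrt{-1 - 1} \cdot 2 + 6\right) = \frac{i \sqrt{366}}{6} \left(\sqrt{-1 - 1} \cdot 2 + 6\right) = \frac{i \sqrt{366}}{6} \left(\sqrt{-2} \cdot 2 + 6\right) = \frac{i \sqrt{366}}{6} \left(i \sqrt{2} \cdot 2 + 6\right) = \frac{i \sqrt{366}}{6} \left(2 i \sqrt{2} + 6\right) = \frac{i \sqrt{366}}{6} \left(6 + 2 i \sqrt{2}\right) = \frac{i \sqrt{366} \left(6 + 2 i \sqrt{2}\right)}{6}$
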